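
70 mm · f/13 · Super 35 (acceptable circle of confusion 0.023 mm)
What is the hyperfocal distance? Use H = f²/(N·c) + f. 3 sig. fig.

Hyperfocal distance H = f²/(N·c) + f = 70²/(13 × 0.023) + 70 = 4900/0.299 + 70 ≈ 16458.0 mm ≈ 16.5 m.

16.5 m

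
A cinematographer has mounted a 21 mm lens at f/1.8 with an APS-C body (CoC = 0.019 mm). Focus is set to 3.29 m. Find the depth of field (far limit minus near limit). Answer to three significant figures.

Hyperfocal distance H = f²/(N·c) + f = 21²/(1.8 × 0.019) + 21 = 441/0.0342 + 21 ≈ 12915.7 mm ≈ 12.92 m.
Near limit Dn = s·(H − f)/(H + s − 2f) = 3290 × (12915.7 − 21) / (12915.7 + 3290 − 2 × 21) = 3290 × 12894.7 / 16163.7 ≈ 2624.6 mm.
Far limit Df = s·(H − f)/(H − s) = 3290 × (12915.7 − 21) / (12915.7 − 3290) = 3290 × 12894.7 / 9625.7 ≈ 4407.3 mm.
Depth of field = Df − Dn = 4407.3 − 2624.6 ≈ 1782.7 mm ≈ 1.78 m.

1.78 m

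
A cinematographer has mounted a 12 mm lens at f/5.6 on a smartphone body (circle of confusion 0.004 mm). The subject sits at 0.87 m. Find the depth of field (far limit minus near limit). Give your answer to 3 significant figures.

236 mm

Hyperfocal distance H = f²/(N·c) + f = 12²/(5.6 × 0.004) + 12 = 144/0.0224 + 12 ≈ 6440.6 mm ≈ 6.441 m.
Near limit Dn = s·(H − f)/(H + s − 2f) = 870 × (6440.6 − 12) / (6440.6 + 870 − 2 × 12) = 870 × 6428.6 / 7286.6 ≈ 767.56 mm.
Far limit Df = s·(H − f)/(H − s) = 870 × (6440.6 − 12) / (6440.6 − 870) = 870 × 6428.6 / 5570.6 ≈ 1004.00 mm.
Depth of field = Df − Dn = 1004.00 − 767.56 ≈ 236.44 mm.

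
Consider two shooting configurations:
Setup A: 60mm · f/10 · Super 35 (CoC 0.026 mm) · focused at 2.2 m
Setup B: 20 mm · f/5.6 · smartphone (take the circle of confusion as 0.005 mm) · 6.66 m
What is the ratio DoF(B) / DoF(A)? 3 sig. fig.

11.3

Setup A: H = 60²/(10×0.026) + 60 ≈ 13906.2 mm; DoF = Df − Dn = 2602.18 − 1905.50 ≈ 696.68 mm.
Setup B: H = 20²/(5.6×0.005) + 20 ≈ 14305.7 mm; DoF = Df − Dn = 12443.9 − 4546.7 ≈ 7897.2 mm.
Ratio = 7897.2 / 696.68 ≈ 11.3.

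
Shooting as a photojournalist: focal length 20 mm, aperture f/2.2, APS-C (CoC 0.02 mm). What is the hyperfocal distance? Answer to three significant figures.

Hyperfocal distance H = f²/(N·c) + f = 20²/(2.2 × 0.02) + 20 = 400/0.044 + 20 ≈ 9110.9 mm ≈ 9.11 m.

9.11 m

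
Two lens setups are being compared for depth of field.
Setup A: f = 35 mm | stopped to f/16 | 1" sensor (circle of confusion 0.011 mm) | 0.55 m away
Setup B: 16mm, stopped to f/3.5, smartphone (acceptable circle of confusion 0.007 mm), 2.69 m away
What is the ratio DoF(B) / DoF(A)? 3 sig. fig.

18.0

Setup A: H = 35²/(16×0.011) + 35 ≈ 6995.2 mm; DoF = Df − Dn = 593.947 − 512.108 ≈ 81.839 mm.
Setup B: H = 16²/(3.5×0.007) + 16 ≈ 10465.0 mm; DoF = Df − Dn = 3615.2 − 2141.9 ≈ 1473.3 mm.
Ratio = 1473.3 / 81.839 ≈ 18.0.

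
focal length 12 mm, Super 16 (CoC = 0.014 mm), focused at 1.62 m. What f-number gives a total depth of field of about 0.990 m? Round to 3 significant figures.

Write h = H − f = f²/(N·c). The thin-lens limits are Dn = s·h/(h + (s−f)) and Df = s·h/(h − (s−f)), so DoF = Df − Dn = 2·s·(s−f)·h / (h² − (s−f)²).
That is a quadratic in h: DoF·h² − 2·s·(s−f)·h − DoF·(s−f)² = 0 ⇒ h = (s−f)·(s + √(s² + DoF²)) / DoF = 1608 × (1620 + √(1620² + 990²)) / 990 = 1608 × (1620 + 1898.55) / 990 ≈ 5715.0 mm.
Then N = f²/(c·h) = 12² / (0.014 × 5715.0) = 144 / 80.010 ≈ 1.80.

f/1.80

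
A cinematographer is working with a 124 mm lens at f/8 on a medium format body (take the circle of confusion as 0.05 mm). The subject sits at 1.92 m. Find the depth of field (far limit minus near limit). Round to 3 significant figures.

Hyperfocal distance H = f²/(N·c) + f = 124²/(8 × 0.05) + 124 = 15376/0.4 + 124 ≈ 38564.0 mm ≈ 38.56 m.
Near limit Dn = s·(H − f)/(H + s − 2f) = 1920 × (38564.0 − 124) / (38564.0 + 1920 − 2 × 124) = 1920 × 38440.0 / 40236.0 ≈ 1834.30 mm.
Far limit Df = s·(H − f)/(H − s) = 1920 × (38564.0 − 124) / (38564.0 − 1920) = 1920 × 38440.0 / 36644.0 ≈ 2014.10 mm.
Depth of field = Df − Dn = 2014.10 − 1834.30 ≈ 179.80 mm.

180 mm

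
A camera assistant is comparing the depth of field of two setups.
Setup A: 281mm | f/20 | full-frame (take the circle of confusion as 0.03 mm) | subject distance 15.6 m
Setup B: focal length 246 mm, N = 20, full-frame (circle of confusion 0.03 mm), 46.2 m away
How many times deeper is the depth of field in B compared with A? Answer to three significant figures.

Setup A: H = 281²/(20×0.03) + 281 ≈ 131882.7 mm; DoF = Df − Dn = 17655.1 − 13973.4 ≈ 3681.7 mm.
Setup B: H = 246²/(20×0.03) + 246 ≈ 101106.0 mm; DoF = Df − Dn = 84867 − 31739 ≈ 53128 mm.
Ratio = 53128 / 3681.7 ≈ 14.4.

14.4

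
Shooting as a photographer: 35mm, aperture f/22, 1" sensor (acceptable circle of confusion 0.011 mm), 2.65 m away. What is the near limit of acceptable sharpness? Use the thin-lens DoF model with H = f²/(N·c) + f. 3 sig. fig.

1.75 m

Hyperfocal distance H = f²/(N·c) + f = 35²/(22 × 0.011) + 35 = 1225/0.242 + 35 ≈ 5097.0 mm ≈ 5.097 m.
Near limit Dn = s·(H − f)/(H + s − 2f) = 2650 × (5097.0 − 35) / (5097.0 + 2650 − 2 × 35) = 2650 × 5062.0 / 7677.0 ≈ 1747.3 mm ≈ 1.75 m.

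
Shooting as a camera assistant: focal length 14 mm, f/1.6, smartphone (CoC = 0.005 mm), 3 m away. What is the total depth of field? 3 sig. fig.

0.742 m

Hyperfocal distance H = f²/(N·c) + f = 14²/(1.6 × 0.005) + 14 = 196/0.008 + 14 ≈ 24514.0 mm ≈ 24.51 m.
Near limit Dn = s·(H − f)/(H + s − 2f) = 3000 × (24514.0 − 14) / (24514.0 + 3000 − 2 × 14) = 3000 × 24500.0 / 27486.0 ≈ 2674.09 mm.
Far limit Df = s·(H − f)/(H − s) = 3000 × (24514.0 − 14) / (24514.0 − 3000) = 3000 × 24500.0 / 21514.0 ≈ 3416.38 mm.
Depth of field = Df − Dn = 3416.38 − 2674.09 ≈ 742.29 mm ≈ 0.742 m.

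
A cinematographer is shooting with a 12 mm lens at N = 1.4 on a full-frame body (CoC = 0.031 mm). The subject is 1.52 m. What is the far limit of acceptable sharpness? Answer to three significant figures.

2.79 m

Hyperfocal distance H = f²/(N·c) + f = 12²/(1.4 × 0.031) + 12 = 144/0.0434 + 12 ≈ 3330.0 mm ≈ 3.330 m.
Far limit Df = s·(H − f)/(H − s) = 1520 × (3330.0 − 12) / (3330.0 − 1520) = 1520 × 3318.0 / 1810.0 ≈ 2786.4 mm ≈ 2.79 m.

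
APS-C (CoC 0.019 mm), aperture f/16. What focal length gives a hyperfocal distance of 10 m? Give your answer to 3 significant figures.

From H = f²/(N·c) + f, with f ≪ H: f ≈ √(H·N·c) = √(10000 × 16 × 0.019) = √3040.0 ≈ 55.14 mm.
Exact: f² + N·c·f − N·c·H = 0 ⇒ f = (−N·c + √((N·c)² + 4·N·c·H))/2 = (−0.304 + √12160)/2 ≈ 54.984 mm ≈ 55.0 mm.

55.0 mm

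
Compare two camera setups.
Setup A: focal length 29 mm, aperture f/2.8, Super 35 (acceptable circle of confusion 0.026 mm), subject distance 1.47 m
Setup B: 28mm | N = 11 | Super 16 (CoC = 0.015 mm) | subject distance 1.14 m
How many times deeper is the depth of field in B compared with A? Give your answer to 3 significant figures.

Setup A: H = 29²/(2.8×0.026) + 29 ≈ 11581.2 mm; DoF = Df − Dn = 1679.50 − 1306.97 ≈ 372.53 mm.
Setup B: H = 28²/(11×0.015) + 28 ≈ 4779.5 mm; DoF = Df − Dn = 1488.31 − 923.80 ≈ 564.51 mm.
Ratio = 564.51 / 372.53 ≈ 1.52.

1.52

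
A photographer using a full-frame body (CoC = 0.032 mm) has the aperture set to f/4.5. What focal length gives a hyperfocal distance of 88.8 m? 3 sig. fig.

From H = f²/(N·c) + f, with f ≪ H: f ≈ √(H·N·c) = √(88800 × 4.5 × 0.032) = √12787 ≈ 113.1 mm.
The +f correction barely moves this — solving exactly, f² + N·c·f − N·c·H = 0 ⇒ f = (−N·c + √((N·c)² + 4·N·c·H))/2 = (−0.144 + √51149)/2 ≈ 113.01 mm, so f ≈ 113 mm.

113 mm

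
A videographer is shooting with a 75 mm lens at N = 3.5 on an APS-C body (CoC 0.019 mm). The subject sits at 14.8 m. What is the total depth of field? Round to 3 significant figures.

Hyperfocal distance H = f²/(N·c) + f = 75²/(3.5 × 0.019) + 75 = 5625/0.0665 + 75 ≈ 84661.5 mm ≈ 84.66 m.
Near limit Dn = s·(H − f)/(H + s − 2f) = 14800 × (84661.5 − 75) / (84661.5 + 14800 − 2 × 75) = 14800 × 84586.5 / 99311.5 ≈ 12605.6 mm.
Far limit Df = s·(H − f)/(H − s) = 14800 × (84661.5 − 75) / (84661.5 − 14800) = 14800 × 84586.5 / 69861.5 ≈ 17919.5 mm.
Depth of field = Df − Dn = 17919.5 − 12605.6 ≈ 5313.9 mm ≈ 5.31 m.

5.31 m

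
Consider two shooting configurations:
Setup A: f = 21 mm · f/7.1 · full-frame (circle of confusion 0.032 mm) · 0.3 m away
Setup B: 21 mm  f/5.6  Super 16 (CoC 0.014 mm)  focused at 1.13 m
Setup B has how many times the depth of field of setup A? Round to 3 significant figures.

Setup A: H = 21²/(7.1×0.032) + 21 ≈ 1962.0 mm; DoF = Df − Dn = 350.360 − 262.298 ≈ 88.062 mm.
Setup B: H = 21²/(5.6×0.014) + 21 ≈ 5646.0 mm; DoF = Df − Dn = 1407.50 − 943.90 ≈ 463.60 mm.
Ratio = 463.60 / 88.062 ≈ 5.26.

5.26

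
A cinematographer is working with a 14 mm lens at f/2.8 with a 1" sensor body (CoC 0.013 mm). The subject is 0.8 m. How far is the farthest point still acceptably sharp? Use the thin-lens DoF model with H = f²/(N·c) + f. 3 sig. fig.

Hyperfocal distance H = f²/(N·c) + f = 14²/(2.8 × 0.013) + 14 = 196/0.0364 + 14 ≈ 5398.6 mm ≈ 5.399 m.
Far limit Df = s·(H − f)/(H − s) = 800 × (5398.6 − 14) / (5398.6 − 800) = 800 × 5384.6 / 4598.6 ≈ 936.74 mm ≈ 0.937 m.

0.937 m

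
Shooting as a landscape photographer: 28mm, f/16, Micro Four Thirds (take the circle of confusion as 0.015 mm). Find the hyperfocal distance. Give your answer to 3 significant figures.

3.29 m

Hyperfocal distance H = f²/(N·c) + f = 28²/(16 × 0.015) + 28 = 784/0.24 + 28 ≈ 3294.7 mm ≈ 3.29 m.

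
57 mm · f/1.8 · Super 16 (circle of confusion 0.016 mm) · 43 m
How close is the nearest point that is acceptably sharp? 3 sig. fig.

31.1 m

Hyperfocal distance H = f²/(N·c) + f = 57²/(1.8 × 0.016) + 57 = 3249/0.0288 + 57 ≈ 112869.5 mm ≈ 112.9 m.
Near limit Dn = s·(H − f)/(H + s − 2f) = 43000 × (112869.5 − 57) / (112869.5 + 43000 − 2 × 57) = 43000 × 112812.5 / 155755.5 ≈ 31145 mm ≈ 31.1 m.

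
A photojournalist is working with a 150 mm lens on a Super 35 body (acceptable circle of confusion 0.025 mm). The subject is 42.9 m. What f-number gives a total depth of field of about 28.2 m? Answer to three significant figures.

Write h = H − f = f²/(N·c). The thin-lens limits are Dn = s·h/(h + (s−f)) and Df = s·h/(h − (s−f)), so DoF = Df − Dn = 2·s·(s−f)·h / (h² − (s−f)²).
That is a quadratic in h: DoF·h² − 2·s·(s−f)·h − DoF·(s−f)² = 0 ⇒ h = (s−f)·(s + √(s² + DoF²)) / DoF = 42750 × (42900 + √(42900² + 28200²)) / 28200 = 42750 × (42900 + 51338.6) / 28200 ≈ 142862 mm.
Then N = f²/(c·h) = 150² / (0.025 × 142862) = 22500 / 3571.5 ≈ 6.30.

f/6.30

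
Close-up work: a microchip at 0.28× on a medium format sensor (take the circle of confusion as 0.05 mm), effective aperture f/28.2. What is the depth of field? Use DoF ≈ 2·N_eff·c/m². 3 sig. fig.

36.0 mm

At magnification m, DoF ≈ 2·N_eff·c/m² = 2 × 28.2 × 0.05 / 0.28² = 2.82 / 0.0784 ≈ 36 mm.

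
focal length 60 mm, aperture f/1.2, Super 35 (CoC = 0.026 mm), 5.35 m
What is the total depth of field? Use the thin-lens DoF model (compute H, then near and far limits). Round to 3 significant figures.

Hyperfocal distance H = f²/(N·c) + f = 60²/(1.2 × 0.026) + 60 = 3600/0.0312 + 60 ≈ 115444.6 mm ≈ 115.4 m.
Near limit Dn = s·(H − f)/(H + s − 2f) = 5350 × (115444.6 − 60) / (115444.6 + 5350 − 2 × 60) = 5350 × 115384.6 / 120674.6 ≈ 5115.47 mm.
Far limit Df = s·(H − f)/(H − s) = 5350 × (115444.6 − 60) / (115444.6 − 5350) = 5350 × 115384.6 / 110094.6 ≈ 5607.07 mm.
Depth of field = Df − Dn = 5607.07 − 5115.47 ≈ 491.60 mm.

492 mm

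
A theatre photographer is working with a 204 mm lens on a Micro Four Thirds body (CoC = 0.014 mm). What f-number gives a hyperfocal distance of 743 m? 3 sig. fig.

f/4

Rearrange H = f²/(N·c) + f for N: N = f² / ((H − f)·c).
N = 204² / ((743000 − 204) × 0.014) = 41616 / 10399 ≈ 4.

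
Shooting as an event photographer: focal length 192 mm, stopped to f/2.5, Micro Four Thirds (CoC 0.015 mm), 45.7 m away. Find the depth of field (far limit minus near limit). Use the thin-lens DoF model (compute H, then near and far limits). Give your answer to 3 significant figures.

4.24 m

Hyperfocal distance H = f²/(N·c) + f = 192²/(2.5 × 0.015) + 192 = 36864/0.0375 + 192 ≈ 983232.0 mm ≈ 983.2 m.
Near limit Dn = s·(H − f)/(H + s − 2f) = 45700 × (983232.0 − 192) / (983232.0 + 45700 − 2 × 192) = 45700 × 983040.0 / 1028548.0 ≈ 43678.0 mm.
Far limit Df = s·(H − f)/(H − s) = 45700 × (983232.0 − 192) / (983232.0 − 45700) = 45700 × 983040.0 / 937532.0 ≈ 47918.3 mm.
Depth of field = Df − Dn = 47918.3 − 43678.0 ≈ 4240.3 mm ≈ 4.24 m.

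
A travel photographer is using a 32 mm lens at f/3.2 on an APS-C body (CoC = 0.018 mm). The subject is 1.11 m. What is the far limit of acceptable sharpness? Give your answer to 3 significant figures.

Hyperfocal distance H = f²/(N·c) + f = 32²/(3.2 × 0.018) + 32 = 1024/0.0576 + 32 ≈ 17809.8 mm ≈ 17.81 m.
Far limit Df = s·(H − f)/(H − s) = 1110 × (17809.8 − 32) / (17809.8 − 1110) = 1110 × 17777.8 / 16699.8 ≈ 1181.7 mm ≈ 1.18 m.

1.18 m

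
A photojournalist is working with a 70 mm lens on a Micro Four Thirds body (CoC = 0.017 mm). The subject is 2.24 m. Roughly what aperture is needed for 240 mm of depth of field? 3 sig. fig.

Write h = H − f = f²/(N·c). The thin-lens limits are Dn = s·h/(h + (s−f)) and Df = s·h/(h − (s−f)), so DoF = Df − Dn = 2·s·(s−f)·h / (h² − (s−f)²).
That is a quadratic in h: DoF·h² − 2·s·(s−f)·h − DoF·(s−f)² = 0 ⇒ h = (s−f)·(s + √(s² + DoF²)) / DoF = 2170 × (2240 + √(2240² + 240²)) / 240 = 2170 × (2240 + 2252.82) / 240 ≈ 40623 mm.
Then N = f²/(c·h) = 70² / (0.017 × 40623) = 4900 / 690.58 ≈ 7.10.

f/7.10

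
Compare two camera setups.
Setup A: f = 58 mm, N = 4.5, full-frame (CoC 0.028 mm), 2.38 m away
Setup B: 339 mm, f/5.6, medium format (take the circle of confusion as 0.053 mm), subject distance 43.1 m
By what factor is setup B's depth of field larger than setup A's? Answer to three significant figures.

23.1

Setup A: H = 58²/(4.5×0.028) + 58 ≈ 26756.4 mm; DoF = Df − Dn = 2606.71 − 2189.57 ≈ 417.14 mm.
Setup B: H = 339²/(5.6×0.053) + 339 ≈ 387539.1 mm; DoF = Df − Dn = 48450.7 − 38813.6 ≈ 9637.1 mm.
Ratio = 9637.1 / 417.14 ≈ 23.1.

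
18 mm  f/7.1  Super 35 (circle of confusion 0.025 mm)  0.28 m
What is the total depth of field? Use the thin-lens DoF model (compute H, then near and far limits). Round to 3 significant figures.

Hyperfocal distance H = f²/(N·c) + f = 18²/(7.1 × 0.025) + 18 = 324/0.1775 + 18 ≈ 1843.4 mm ≈ 1.843 m.
Near limit Dn = s·(H − f)/(H + s − 2f) = 280 × (1843.4 − 18) / (1843.4 + 280 − 2 × 18) = 280 × 1825.4 / 2087.4 ≈ 244.855 mm.
Far limit Df = s·(H − f)/(H − s) = 280 × (1843.4 − 18) / (1843.4 − 280) = 280 × 1825.4 / 1563.4 ≈ 326.925 mm.
Depth of field = Df − Dn = 326.925 − 244.855 ≈ 82.070 mm.

82.1 mm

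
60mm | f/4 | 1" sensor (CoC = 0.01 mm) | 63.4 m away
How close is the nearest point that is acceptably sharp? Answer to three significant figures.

37.2 m

Hyperfocal distance H = f²/(N·c) + f = 60²/(4 × 0.01) + 60 = 3600/0.04 + 60 ≈ 90060.0 mm ≈ 90.06 m.
Near limit Dn = s·(H − f)/(H + s − 2f) = 63400 × (90060.0 − 60) / (90060.0 + 63400 − 2 × 60) = 63400 × 90000.0 / 153340.0 ≈ 37211 mm ≈ 37.2 m.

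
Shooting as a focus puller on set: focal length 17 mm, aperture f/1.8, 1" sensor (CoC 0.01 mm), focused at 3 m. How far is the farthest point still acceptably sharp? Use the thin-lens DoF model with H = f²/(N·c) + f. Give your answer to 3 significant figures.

3.68 m

Hyperfocal distance H = f²/(N·c) + f = 17²/(1.8 × 0.01) + 17 = 289/0.018 + 17 ≈ 16072.6 mm ≈ 16.07 m.
Far limit Df = s·(H − f)/(H − s) = 3000 × (16072.6 − 17) / (16072.6 − 3000) = 3000 × 16055.6 / 13072.6 ≈ 3684.6 mm ≈ 3.68 m.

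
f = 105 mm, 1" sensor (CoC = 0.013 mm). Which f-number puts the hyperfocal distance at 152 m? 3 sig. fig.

Rearrange H = f²/(N·c) + f for N: N = f² / ((H − f)·c).
N = 105² / ((152000 − 105) × 0.013) = 11025 / 1975 ≈ 5.58.

f/5.58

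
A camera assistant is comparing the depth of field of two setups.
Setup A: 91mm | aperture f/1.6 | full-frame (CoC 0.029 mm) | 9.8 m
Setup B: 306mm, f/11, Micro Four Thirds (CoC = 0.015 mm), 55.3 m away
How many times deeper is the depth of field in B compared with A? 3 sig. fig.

Setup A: H = 91²/(1.6×0.029) + 91 ≈ 178560.8 mm; DoF = Df − Dn = 10363.8 − 9294.4 ≈ 1069.4 mm.
Setup B: H = 306²/(11×0.015) + 306 ≈ 567796.9 mm; DoF = Df − Dn = 61234 − 50414 ≈ 10820 mm.
Ratio = 10820 / 1069.4 ≈ 10.1.

10.1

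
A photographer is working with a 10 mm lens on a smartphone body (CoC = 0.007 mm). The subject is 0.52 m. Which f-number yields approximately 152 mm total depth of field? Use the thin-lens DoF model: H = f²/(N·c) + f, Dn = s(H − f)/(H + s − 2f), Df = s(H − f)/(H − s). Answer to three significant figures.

f/4.01

Write h = H − f = f²/(N·c). The thin-lens limits are Dn = s·h/(h + (s−f)) and Df = s·h/(h − (s−f)), so DoF = Df − Dn = 2·s·(s−f)·h / (h² − (s−f)²).
That is a quadratic in h: DoF·h² − 2·s·(s−f)·h − DoF·(s−f)² = 0 ⇒ h = (s−f)·(s + √(s² + DoF²)) / DoF = 510 × (520 + √(520² + 152²)) / 152 = 510 × (520 + 541.760) / 152 ≈ 3562.5 mm.
Then N = f²/(c·h) = 10² / (0.007 × 3562.5) = 100 / 24.937 ≈ 4.01.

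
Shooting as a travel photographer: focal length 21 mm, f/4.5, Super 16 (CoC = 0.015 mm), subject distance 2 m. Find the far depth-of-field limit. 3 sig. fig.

Hyperfocal distance H = f²/(N·c) + f = 21²/(4.5 × 0.015) + 21 = 441/0.0675 + 21 ≈ 6554.3 mm ≈ 6.554 m.
Far limit Df = s·(H − f)/(H − s) = 2000 × (6554.3 − 21) / (6554.3 − 2000) = 2000 × 6533.3 / 4554.3 ≈ 2869.1 mm ≈ 2.87 m.

2.87 m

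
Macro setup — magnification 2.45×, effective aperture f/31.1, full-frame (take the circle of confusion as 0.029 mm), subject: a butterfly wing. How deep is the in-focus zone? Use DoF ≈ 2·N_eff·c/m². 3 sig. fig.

At magnification m, DoF ≈ 2·N_eff·c/m² = 2 × 31.1 × 0.029 / 2.45² = 1.804 / 6.003 ≈ 0.301 mm.

0.301 mm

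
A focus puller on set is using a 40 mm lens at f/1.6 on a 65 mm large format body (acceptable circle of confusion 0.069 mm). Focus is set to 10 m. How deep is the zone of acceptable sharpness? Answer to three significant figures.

Hyperfocal distance H = f²/(N·c) + f = 40²/(1.6 × 0.069) + 40 = 1600/0.1104 + 40 ≈ 14532.8 mm ≈ 14.53 m.
Near limit Dn = s·(H − f)/(H + s − 2f) = 10000 × (14532.8 − 40) / (14532.8 + 10000 − 2 × 40) = 10000 × 14492.8 / 24452.8 ≈ 5927 mm.
Far limit Df = s·(H − f)/(H − s) = 10000 × (14532.8 − 40) / (14532.8 − 10000) = 10000 × 14492.8 / 4532.8 ≈ 31973 mm.
Depth of field = Df − Dn = 31973 − 5927 ≈ 26046 mm ≈ 26.0 m.

26.0 m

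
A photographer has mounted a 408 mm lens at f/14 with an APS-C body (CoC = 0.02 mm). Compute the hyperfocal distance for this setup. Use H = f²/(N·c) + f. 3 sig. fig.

Hyperfocal distance H = f²/(N·c) + f = 408²/(14 × 0.02) + 408 = 166464/0.28 + 408 ≈ 594922.3 mm ≈ 595 m.

595 m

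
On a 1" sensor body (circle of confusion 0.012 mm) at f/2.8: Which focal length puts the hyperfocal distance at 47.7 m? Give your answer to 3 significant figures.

From H = f²/(N·c) + f, with f ≪ H: f ≈ √(H·N·c) = √(47700 × 2.8 × 0.012) = √1602.7 ≈ 40.03 mm.
The +f correction barely moves this — solving exactly, f² + N·c·f − N·c·H = 0 ⇒ f = (−N·c + √((N·c)² + 4·N·c·H))/2 = (−0.0336 + √6410.9)/2 ≈ 40.017 mm, so f ≈ 40.0 mm.

40.0 mm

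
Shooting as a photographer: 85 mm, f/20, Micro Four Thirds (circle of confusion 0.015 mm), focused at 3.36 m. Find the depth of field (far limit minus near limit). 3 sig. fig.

Hyperfocal distance H = f²/(N·c) + f = 85²/(20 × 0.015) + 85 = 7225/0.3 + 85 ≈ 24168.3 mm ≈ 24.17 m.
Near limit Dn = s·(H − f)/(H + s − 2f) = 3360 × (24168.3 − 85) / (24168.3 + 3360 − 2 × 85) = 3360 × 24083.3 / 27358.3 ≈ 2957.78 mm.
Far limit Df = s·(H − f)/(H − s) = 3360 × (24168.3 − 85) / (24168.3 − 3360) = 3360 × 24083.3 / 20808.3 ≈ 3888.83 mm.
Depth of field = Df − Dn = 3888.83 − 2957.78 ≈ 931.05 mm ≈ 0.931 m.

0.931 m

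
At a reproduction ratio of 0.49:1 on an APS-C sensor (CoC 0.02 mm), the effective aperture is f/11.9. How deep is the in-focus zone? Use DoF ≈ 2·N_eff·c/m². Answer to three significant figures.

At magnification m, DoF ≈ 2·N_eff·c/m² = 2 × 11.9 × 0.02 / 0.49² = 0.476 / 0.2401 ≈ 1.98 mm.

1.98 mm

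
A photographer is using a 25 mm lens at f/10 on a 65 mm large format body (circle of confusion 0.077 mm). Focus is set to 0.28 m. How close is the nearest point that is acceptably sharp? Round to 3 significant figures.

213 mm

Hyperfocal distance H = f²/(N·c) + f = 25²/(10 × 0.077) + 25 = 625/0.77 + 25 ≈ 836.7 mm ≈ 0.837 m.
Near limit Dn = s·(H − f)/(H + s − 2f) = 280 × (836.7 − 25) / (836.7 + 280 − 2 × 25) = 280 × 811.7 / 1066.7 ≈ 213.06 mm.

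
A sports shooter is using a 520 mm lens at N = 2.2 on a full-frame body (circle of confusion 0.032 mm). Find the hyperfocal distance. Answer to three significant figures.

3840 m

Hyperfocal distance H = f²/(N·c) + f = 520²/(2.2 × 0.032) + 520 = 270400/0.0704 + 520 ≈ 3841429.1 mm ≈ 3840 m.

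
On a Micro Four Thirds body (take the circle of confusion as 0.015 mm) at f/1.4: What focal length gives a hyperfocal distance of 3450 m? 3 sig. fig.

From H = f²/(N·c) + f, with f ≪ H: f ≈ √(H·N·c) = √(3450000 × 1.4 × 0.015) = √72450 ≈ 269.2 mm.
The +f correction barely moves this — solving exactly, f² + N·c·f − N·c·H = 0 ⇒ f = (−N·c + √((N·c)² + 4·N·c·H))/2 = (−0.021 + √289800)/2 ≈ 269.15 mm, so f ≈ 269 mm.

269 mm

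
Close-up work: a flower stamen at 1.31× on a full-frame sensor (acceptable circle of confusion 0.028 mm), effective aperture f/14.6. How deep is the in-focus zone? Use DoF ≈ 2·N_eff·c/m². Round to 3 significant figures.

At magnification m, DoF ≈ 2·N_eff·c/m² = 2 × 14.6 × 0.028 / 1.31² = 0.8176 / 1.716 ≈ 0.476 mm.

0.476 mm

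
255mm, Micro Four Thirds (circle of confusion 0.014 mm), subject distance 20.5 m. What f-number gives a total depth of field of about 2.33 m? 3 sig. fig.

f/13

Write h = H − f = f²/(N·c). The thin-lens limits are Dn = s·h/(h + (s−f)) and Df = s·h/(h − (s−f)), so DoF = Df − Dn = 2·s·(s−f)·h / (h² − (s−f)²).
That is a quadratic in h: DoF·h² − 2·s·(s−f)·h − DoF·(s−f)² = 0 ⇒ h = (s−f)·(s + √(s² + DoF²)) / DoF = 20245 × (20500 + √(20500² + 2330²)) / 2330 = 20245 × (20500 + 20632.0) / 2330 ≈ 357389 mm.
Then N = f²/(c·h) = 255² / (0.014 × 357389) = 65025 / 5003.5 ≈ 13.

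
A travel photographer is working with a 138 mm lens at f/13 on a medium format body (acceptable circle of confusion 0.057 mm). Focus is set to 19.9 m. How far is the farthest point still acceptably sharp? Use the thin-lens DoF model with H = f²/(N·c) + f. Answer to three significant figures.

Hyperfocal distance H = f²/(N·c) + f = 138²/(13 × 0.057) + 138 = 19044/0.741 + 138 ≈ 25838.4 mm ≈ 25.84 m.
Far limit Df = s·(H − f)/(H − s) = 19900 × (25838.4 − 138) / (25838.4 − 19900) = 19900 × 25700.4 / 5938.4 ≈ 86124 mm ≈ 86.1 m.

86.1 m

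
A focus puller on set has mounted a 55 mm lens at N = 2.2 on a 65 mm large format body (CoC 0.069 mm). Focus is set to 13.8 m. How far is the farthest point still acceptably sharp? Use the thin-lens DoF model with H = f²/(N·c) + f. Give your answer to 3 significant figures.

44.5 m

Hyperfocal distance H = f²/(N·c) + f = 55²/(2.2 × 0.069) + 55 = 3025/0.1518 + 55 ≈ 19982.5 mm ≈ 19.98 m.
Far limit Df = s·(H − f)/(H − s) = 13800 × (19982.5 − 55) / (19982.5 − 13800) = 13800 × 19927.5 / 6182.5 ≈ 44480 mm ≈ 44.5 m.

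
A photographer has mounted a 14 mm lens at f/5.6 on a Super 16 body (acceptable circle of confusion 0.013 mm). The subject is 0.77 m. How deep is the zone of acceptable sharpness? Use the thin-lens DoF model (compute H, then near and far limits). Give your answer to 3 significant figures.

Hyperfocal distance H = f²/(N·c) + f = 14²/(5.6 × 0.013) + 14 = 196/0.0728 + 14 ≈ 2706.3 mm ≈ 2.706 m.
Near limit Dn = s·(H − f)/(H + s − 2f) = 770 × (2706.3 − 14) / (2706.3 + 770 − 2 × 14) = 770 × 2692.3 / 3448.3 ≈ 601.19 mm.
Far limit Df = s·(H − f)/(H − s) = 770 × (2706.3 − 14) / (2706.3 − 770) = 770 × 2692.3 / 1936.3 ≈ 1070.63 mm.
Depth of field = Df − Dn = 1070.63 − 601.19 ≈ 469.44 mm.

469 mm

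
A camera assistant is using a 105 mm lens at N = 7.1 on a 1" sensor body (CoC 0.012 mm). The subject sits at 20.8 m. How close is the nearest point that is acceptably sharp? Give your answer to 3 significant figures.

Hyperfocal distance H = f²/(N·c) + f = 105²/(7.1 × 0.012) + 105 = 11025/0.0852 + 105 ≈ 129506.4 mm ≈ 129.5 m.
Near limit Dn = s·(H − f)/(H + s − 2f) = 20800 × (129506.4 − 105) / (129506.4 + 20800 − 2 × 105) = 20800 × 129401.4 / 150096.4 ≈ 17932 mm ≈ 17.9 m.

17.9 m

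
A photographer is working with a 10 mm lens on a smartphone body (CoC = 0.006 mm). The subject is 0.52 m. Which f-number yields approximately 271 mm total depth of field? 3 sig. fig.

Write h = H − f = f²/(N·c). The thin-lens limits are Dn = s·h/(h + (s−f)) and Df = s·h/(h − (s−f)), so DoF = Df − Dn = 2·s·(s−f)·h / (h² − (s−f)²).
That is a quadratic in h: DoF·h² − 2·s·(s−f)·h − DoF·(s−f)² = 0 ⇒ h = (s−f)·(s + √(s² + DoF²)) / DoF = 510 × (520 + √(520² + 271²)) / 271 = 510 × (520 + 586.380) / 271 ≈ 2082.1 mm.
Then N = f²/(c·h) = 10² / (0.006 × 2082.1) = 100 / 12.493 ≈ 8.

f/8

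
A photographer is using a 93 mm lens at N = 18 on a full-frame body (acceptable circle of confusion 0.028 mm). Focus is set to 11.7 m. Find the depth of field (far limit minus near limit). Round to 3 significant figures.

Hyperfocal distance H = f²/(N·c) + f = 93²/(18 × 0.028) + 93 = 8649/0.504 + 93 ≈ 17253.7 mm ≈ 17.25 m.
Near limit Dn = s·(H − f)/(H + s − 2f) = 11700 × (17253.7 − 93) / (17253.7 + 11700 − 2 × 93) = 11700 × 17160.7 / 28767.7 ≈ 6979 mm.
Far limit Df = s·(H − f)/(H − s) = 11700 × (17253.7 − 93) / (17253.7 − 11700) = 11700 × 17160.7 / 5553.7 ≈ 36152 mm.
Depth of field = Df − Dn = 36152 − 6979 ≈ 29173 mm ≈ 29.2 m.

29.2 m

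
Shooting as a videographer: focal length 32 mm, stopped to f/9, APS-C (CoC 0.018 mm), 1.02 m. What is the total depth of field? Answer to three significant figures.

Hyperfocal distance H = f²/(N·c) + f = 32²/(9 × 0.018) + 32 = 1024/0.162 + 32 ≈ 6353.0 mm ≈ 6.353 m.
Near limit Dn = s·(H − f)/(H + s − 2f) = 1020 × (6353.0 − 32) / (6353.0 + 1020 − 2 × 32) = 1020 × 6321.0 / 7309.0 ≈ 882.12 mm.
Far limit Df = s·(H − f)/(H − s) = 1020 × (6353.0 − 32) / (6353.0 − 1020) = 1020 × 6321.0 / 5333.0 ≈ 1208.97 mm.
Depth of field = Df − Dn = 1208.97 − 882.12 ≈ 326.85 mm.

327 mm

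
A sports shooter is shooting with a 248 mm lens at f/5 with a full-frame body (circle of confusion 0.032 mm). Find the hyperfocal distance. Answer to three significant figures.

385 m

Hyperfocal distance H = f²/(N·c) + f = 248²/(5 × 0.032) + 248 = 61504/0.16 + 248 ≈ 384648.0 mm ≈ 385 m.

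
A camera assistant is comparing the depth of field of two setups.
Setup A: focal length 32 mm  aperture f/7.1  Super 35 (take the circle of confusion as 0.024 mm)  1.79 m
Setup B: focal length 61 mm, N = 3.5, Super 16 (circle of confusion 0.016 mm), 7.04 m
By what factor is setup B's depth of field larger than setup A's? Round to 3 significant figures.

1.31

Setup A: H = 32²/(7.1×0.024) + 32 ≈ 6041.4 mm; DoF = Df − Dn = 2530.2 − 1384.9 ≈ 1145.3 mm.
Setup B: H = 61²/(3.5×0.016) + 61 ≈ 66507.4 mm; DoF = Df − Dn = 7866.2 − 6370.9 ≈ 1495.3 mm.
Ratio = 1495.3 / 1145.3 ≈ 1.31.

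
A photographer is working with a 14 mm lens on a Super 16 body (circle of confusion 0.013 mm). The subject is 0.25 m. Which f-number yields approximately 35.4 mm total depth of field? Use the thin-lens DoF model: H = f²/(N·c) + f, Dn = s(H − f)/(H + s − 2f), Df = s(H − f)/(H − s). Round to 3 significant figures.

Write h = H − f = f²/(N·c). The thin-lens limits are Dn = s·h/(h + (s−f)) and Df = s·h/(h − (s−f)), so DoF = Df − Dn = 2·s·(s−f)·h / (h² − (s−f)²).
That is a quadratic in h: DoF·h² − 2·s·(s−f)·h − DoF·(s−f)² = 0 ⇒ h = (s−f)·(s + √(s² + DoF²)) / DoF = 236 × (250 + √(250² + 35.4²)) / 35.4 = 236 × (250 + 252.494) / 35.4 ≈ 3350.0 mm.
Then N = f²/(c·h) = 14² / (0.013 × 3350.0) = 196 / 43.549 ≈ 4.50.

f/4.50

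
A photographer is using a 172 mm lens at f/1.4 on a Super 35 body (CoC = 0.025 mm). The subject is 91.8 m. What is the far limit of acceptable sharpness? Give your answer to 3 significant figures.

Hyperfocal distance H = f²/(N·c) + f = 172²/(1.4 × 0.025) + 172 = 29584/0.035 + 172 ≈ 845429.1 mm ≈ 845.4 m.
Far limit Df = s·(H − f)/(H − s) = 91800 × (845429.1 − 172) / (845429.1 − 91800) = 91800 × 845257.1 / 753629.1 ≈ 102961 mm ≈ 103 m.

103 m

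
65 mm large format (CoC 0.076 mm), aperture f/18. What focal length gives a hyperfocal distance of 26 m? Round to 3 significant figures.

From H = f²/(N·c) + f, with f ≪ H: f ≈ √(H·N·c) = √(26000 × 18 × 0.076) = √35568 ≈ 188.6 mm.
Exact: f² + N·c·f − N·c·H = 0 ⇒ f = (−N·c + √((N·c)² + 4·N·c·H))/2 = (−1.368 + √142274)/2 ≈ 187.91 mm ≈ 188 mm.

188 mm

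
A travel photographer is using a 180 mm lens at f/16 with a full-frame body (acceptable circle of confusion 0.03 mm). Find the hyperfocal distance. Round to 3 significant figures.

Hyperfocal distance H = f²/(N·c) + f = 180²/(16 × 0.03) + 180 = 32400/0.48 + 180 ≈ 67680.0 mm ≈ 67.7 m.

67.7 m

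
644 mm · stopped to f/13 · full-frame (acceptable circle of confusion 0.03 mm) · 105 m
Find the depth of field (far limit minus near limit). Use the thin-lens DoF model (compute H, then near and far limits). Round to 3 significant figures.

Hyperfocal distance H = f²/(N·c) + f = 644²/(13 × 0.03) + 644 = 414736/0.39 + 644 ≈ 1064069.6 mm ≈ 1064 m.
Near limit Dn = s·(H − f)/(H + s − 2f) = 105000 × (1064069.6 − 644) / (1064069.6 + 105000 − 2 × 644) = 105000 × 1063425.6 / 1167781.6 ≈ 95617 mm.
Far limit Df = s·(H − f)/(H − s) = 105000 × (1064069.6 − 644) / (1064069.6 − 105000) = 105000 × 1063425.6 / 959069.6 ≈ 116425 mm.
Depth of field = Df − Dn = 116425 − 95617 ≈ 20808 mm ≈ 20.8 m.

20.8 m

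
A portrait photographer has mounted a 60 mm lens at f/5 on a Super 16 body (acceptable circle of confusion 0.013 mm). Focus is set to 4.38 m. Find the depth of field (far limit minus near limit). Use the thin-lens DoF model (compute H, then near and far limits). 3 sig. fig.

0.687 m

Hyperfocal distance H = f²/(N·c) + f = 60²/(5 × 0.013) + 60 = 3600/0.065 + 60 ≈ 55444.6 mm ≈ 55.44 m.
Near limit Dn = s·(H − f)/(H + s − 2f) = 4380 × (55444.6 − 60) / (55444.6 + 4380 − 2 × 60) = 4380 × 55384.6 / 59704.6 ≈ 4063.08 mm.
Far limit Df = s·(H − f)/(H − s) = 4380 × (55444.6 − 60) / (55444.6 − 4380) = 4380 × 55384.6 / 51064.6 ≈ 4750.54 mm.
Depth of field = Df − Dn = 4750.54 − 4063.08 ≈ 687.46 mm ≈ 0.687 m.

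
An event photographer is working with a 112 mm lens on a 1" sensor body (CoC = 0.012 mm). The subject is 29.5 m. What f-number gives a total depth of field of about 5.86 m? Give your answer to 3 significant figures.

f/3.50

Write h = H − f = f²/(N·c). The thin-lens limits are Dn = s·h/(h + (s−f)) and Df = s·h/(h − (s−f)), so DoF = Df − Dn = 2·s·(s−f)·h / (h² − (s−f)²).
That is a quadratic in h: DoF·h² − 2·s·(s−f)·h − DoF·(s−f)² = 0 ⇒ h = (s−f)·(s + √(s² + DoF²)) / DoF = 29388 × (29500 + √(29500² + 5860²)) / 5860 = 29388 × (29500 + 30076.4) / 5860 ≈ 298777 mm.
Then N = f²/(c·h) = 112² / (0.012 × 298777) = 12544 / 3585.3 ≈ 3.50.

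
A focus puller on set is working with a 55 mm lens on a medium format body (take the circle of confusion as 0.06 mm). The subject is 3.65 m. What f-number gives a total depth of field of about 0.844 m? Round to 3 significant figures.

f/1.60

Write h = H − f = f²/(N·c). The thin-lens limits are Dn = s·h/(h + (s−f)) and Df = s·h/(h − (s−f)), so DoF = Df − Dn = 2·s·(s−f)·h / (h² − (s−f)²).
That is a quadratic in h: DoF·h² − 2·s·(s−f)·h − DoF·(s−f)² = 0 ⇒ h = (s−f)·(s + √(s² + DoF²)) / DoF = 3595 × (3650 + √(3650² + 844²)) / 844 = 3595 × (3650 + 3746.31) / 844 ≈ 31504 mm.
Then N = f²/(c·h) = 55² / (0.06 × 31504) = 3025 / 1890.3 ≈ 1.60.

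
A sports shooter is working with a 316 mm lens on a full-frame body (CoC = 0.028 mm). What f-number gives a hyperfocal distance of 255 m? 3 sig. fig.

f/14

Rearrange H = f²/(N·c) + f for N: N = f² / ((H − f)·c).
N = 316² / ((255000 − 316) × 0.028) = 99856 / 7131 ≈ 14.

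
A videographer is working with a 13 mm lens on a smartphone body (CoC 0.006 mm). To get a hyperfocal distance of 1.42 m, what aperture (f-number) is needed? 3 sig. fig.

Rearrange H = f²/(N·c) + f for N: N = f² / ((H − f)·c).
N = 13² / ((1420 − 13) × 0.006) = 169 / 8.442 ≈ 20.

f/20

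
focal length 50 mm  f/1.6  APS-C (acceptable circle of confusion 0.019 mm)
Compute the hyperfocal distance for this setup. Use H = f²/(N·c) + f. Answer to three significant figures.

82.3 m

Hyperfocal distance H = f²/(N·c) + f = 50²/(1.6 × 0.019) + 50 = 2500/0.0304 + 50 ≈ 82286.8 mm ≈ 82.3 m.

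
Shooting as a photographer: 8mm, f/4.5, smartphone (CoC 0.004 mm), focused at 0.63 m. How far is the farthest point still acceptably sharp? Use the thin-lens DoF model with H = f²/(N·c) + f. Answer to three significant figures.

0.764 m

Hyperfocal distance H = f²/(N·c) + f = 8²/(4.5 × 0.004) + 8 = 64/0.018 + 8 ≈ 3563.6 mm ≈ 3.564 m.
Far limit Df = s·(H − f)/(H − s) = 630 × (3563.6 − 8) / (3563.6 − 630) = 630 × 3555.6 / 2933.6 ≈ 763.58 mm ≈ 0.764 m.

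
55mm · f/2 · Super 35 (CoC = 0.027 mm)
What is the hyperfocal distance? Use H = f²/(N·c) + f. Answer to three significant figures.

56.1 m

Hyperfocal distance H = f²/(N·c) + f = 55²/(2 × 0.027) + 55 = 3025/0.054 + 55 ≈ 56073.5 mm ≈ 56.1 m.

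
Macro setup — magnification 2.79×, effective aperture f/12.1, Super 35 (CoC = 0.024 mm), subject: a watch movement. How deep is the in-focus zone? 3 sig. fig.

At magnification m, DoF ≈ 2·N_eff·c/m² = 2 × 12.1 × 0.024 / 2.79² = 0.5808 / 7.784 ≈ 0.0746 mm.

0.0746 mm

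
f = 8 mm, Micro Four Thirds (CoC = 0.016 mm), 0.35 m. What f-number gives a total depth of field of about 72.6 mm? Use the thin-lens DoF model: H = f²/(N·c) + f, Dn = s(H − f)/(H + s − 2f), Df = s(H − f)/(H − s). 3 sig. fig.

f/1.20

Write h = H − f = f²/(N·c). The thin-lens limits are Dn = s·h/(h + (s−f)) and Df = s·h/(h − (s−f)), so DoF = Df − Dn = 2·s·(s−f)·h / (h² − (s−f)²).
That is a quadratic in h: DoF·h² − 2·s·(s−f)·h − DoF·(s−f)² = 0 ⇒ h = (s−f)·(s + √(s² + DoF²)) / DoF = 342 × (350 + √(350² + 72.6²)) / 72.6 = 342 × (350 + 357.450) / 72.6 ≈ 3332.6 mm.
Then N = f²/(c·h) = 8² / (0.016 × 3332.6) = 64 / 53.322 ≈ 1.20.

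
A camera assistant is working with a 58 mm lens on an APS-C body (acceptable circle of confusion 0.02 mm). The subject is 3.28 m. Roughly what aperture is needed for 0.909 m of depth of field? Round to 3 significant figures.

f/7.10

Write h = H − f = f²/(N·c). The thin-lens limits are Dn = s·h/(h + (s−f)) and Df = s·h/(h − (s−f)), so DoF = Df − Dn = 2·s·(s−f)·h / (h² − (s−f)²).
That is a quadratic in h: DoF·h² − 2·s·(s−f)·h − DoF·(s−f)² = 0 ⇒ h = (s−f)·(s + √(s² + DoF²)) / DoF = 3222 × (3280 + √(3280² + 909²)) / 909 = 3222 × (3280 + 3403.63) / 909 ≈ 23690 mm.
Then N = f²/(c·h) = 58² / (0.02 × 23690) = 3364 / 473.81 ≈ 7.10.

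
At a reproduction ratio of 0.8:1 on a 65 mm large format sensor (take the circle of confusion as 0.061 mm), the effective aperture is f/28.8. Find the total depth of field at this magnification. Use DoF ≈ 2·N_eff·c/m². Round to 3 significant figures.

At magnification m, DoF ≈ 2·N_eff·c/m² = 2 × 28.8 × 0.061 / 0.8² = 3.514 / 0.64 ≈ 5.49 mm.

5.49 mm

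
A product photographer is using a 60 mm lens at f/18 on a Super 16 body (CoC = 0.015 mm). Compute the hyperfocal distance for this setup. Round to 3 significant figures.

13.4 m

Hyperfocal distance H = f²/(N·c) + f = 60²/(18 × 0.015) + 60 = 3600/0.27 + 60 ≈ 13393.3 mm ≈ 13.4 m.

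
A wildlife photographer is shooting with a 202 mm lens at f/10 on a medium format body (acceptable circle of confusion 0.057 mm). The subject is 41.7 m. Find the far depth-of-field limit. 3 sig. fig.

99.2 m

Hyperfocal distance H = f²/(N·c) + f = 202²/(10 × 0.057) + 202 = 40804/0.57 + 202 ≈ 71788.0 mm ≈ 71.79 m.
Far limit Df = s·(H − f)/(H − s) = 41700 × (71788.0 − 202) / (71788.0 − 41700) = 41700 × 71586.0 / 30088.0 ≈ 99214 mm ≈ 99.2 m.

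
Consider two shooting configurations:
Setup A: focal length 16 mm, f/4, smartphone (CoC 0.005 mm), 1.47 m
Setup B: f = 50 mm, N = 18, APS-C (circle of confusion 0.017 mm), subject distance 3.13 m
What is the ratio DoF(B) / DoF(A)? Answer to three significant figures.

Setup A: H = 16²/(4×0.005) + 16 ≈ 12816.0 mm; DoF = Df − Dn = 1658.38 − 1320.05 ≈ 338.33 mm.
Setup B: H = 50²/(18×0.017) + 50 ≈ 8219.9 mm; DoF = Df − Dn = 5024.0 − 2273.1 ≈ 2750.9 mm.
Ratio = 2750.9 / 338.33 ≈ 8.13.

8.13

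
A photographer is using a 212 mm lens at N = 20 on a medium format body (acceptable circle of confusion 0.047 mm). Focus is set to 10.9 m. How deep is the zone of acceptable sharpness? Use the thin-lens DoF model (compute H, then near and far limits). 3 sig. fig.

5.13 m

Hyperfocal distance H = f²/(N·c) + f = 212²/(20 × 0.047) + 212 = 44944/0.94 + 212 ≈ 48024.8 mm ≈ 48.02 m.
Near limit Dn = s·(H − f)/(H + s − 2f) = 10900 × (48024.8 − 212) / (48024.8 + 10900 − 2 × 212) = 10900 × 47812.8 / 58500.8 ≈ 8908.6 mm.
Far limit Df = s·(H − f)/(H − s) = 10900 × (48024.8 − 212) / (48024.8 − 10900) = 10900 × 47812.8 / 37124.8 ≈ 14038.0 mm.
Depth of field = Df − Dn = 14038.0 − 8908.6 ≈ 5129.4 mm ≈ 5.13 m.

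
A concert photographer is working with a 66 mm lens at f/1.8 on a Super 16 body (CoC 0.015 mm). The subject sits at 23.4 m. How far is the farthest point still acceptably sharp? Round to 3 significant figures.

Hyperfocal distance H = f²/(N·c) + f = 66²/(1.8 × 0.015) + 66 = 4356/0.027 + 66 ≈ 161399.3 mm ≈ 161.4 m.
Far limit Df = s·(H − f)/(H − s) = 23400 × (161399.3 − 66) / (161399.3 − 23400) = 23400 × 161333.3 / 137999.3 ≈ 27357 mm ≈ 27.4 m.

27.4 m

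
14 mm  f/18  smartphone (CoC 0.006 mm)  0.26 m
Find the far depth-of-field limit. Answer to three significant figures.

Hyperfocal distance H = f²/(N·c) + f = 14²/(18 × 0.006) + 14 = 196/0.108 + 14 ≈ 1828.8 mm ≈ 1.829 m.
Far limit Df = s·(H − f)/(H − s) = 260 × (1828.8 − 14) / (1828.8 − 260) = 260 × 1814.8 / 1568.8 ≈ 300.77 mm.

301 mm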